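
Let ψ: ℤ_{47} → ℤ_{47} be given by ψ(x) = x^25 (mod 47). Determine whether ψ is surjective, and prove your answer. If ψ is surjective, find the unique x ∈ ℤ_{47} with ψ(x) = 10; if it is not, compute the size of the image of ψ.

Since 47 is prime, the nonzero elements of ℤ_{47} form a cyclic group of order 46.
As gcd(25, 46) = 1, raising to the 25th power is a bijection on this group: if x_1^25 ≡ x_2^25 then (x_1x_2^{−1})^25 = 1, and the only element of order dividing gcd(25, 46) = 1 is 1, so x_1 = x_2.
With ψ(0) = 0 this makes ψ injective on all of ℤ_{47}, hence bijective (finite equal-size domain and codomain). In particular ψ is surjective.
Since ψ is surjective, we find the preimage of 10. The inverse of x ↦ x^25 on (ℤ_{47})^× is x ↦ x^35, because 25·35 = 875 = 19·46 + 1 ≡ 1 (mod 46) and x^{46} = 1 for x ≠ 0 (Fermat). So ψ⁻¹(10) = 10^35 mod 47.
Repeated squaring mod 47: 10^1 ≡ 10, 10^2 ≡ 10² = 100 ≡ 6, 10^4 ≡ 6² = 36, 10^8 ≡ 36² = 1296 ≡ 27, 10^16 ≡ 27² = 729 ≡ 24, 10^32 ≡ 24² = 576 ≡ 12. Since 35 = 32 + 2 + 1, 10^35 ≡ 12·6·10: 12·6 = 72 ≡ 25, then 25·10 = 250 ≡ 15. So 10^35 ≡ 15 (mod 47).
Hence ψ⁻¹(10) = 15.

15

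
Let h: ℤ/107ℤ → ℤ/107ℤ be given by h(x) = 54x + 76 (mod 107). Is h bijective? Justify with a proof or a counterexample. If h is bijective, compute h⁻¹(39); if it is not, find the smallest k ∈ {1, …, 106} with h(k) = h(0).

33

If h(u) = h(v), then 54u ≡ 54v (mod 107). Because gcd(54, 107) = 1, we may cancel 54 to get u ≡ v (mod 107).
We now compute 54⁻¹ mod 107 explicitly. Euclid's algorithm: 107 = 1·54 + 53, 54 = 1·53 + 1; back-substituting gives 1 = 2·54 − 1·107, so 54⁻¹ ≡ 2 (mod 107).
For any y ∈ ℤ/107ℤ, x = 2(y − 76) mod 107 satisfies h(x) = 54·2(y − 76) + 76 ≡ y (since 54·2 ≡ 1 mod 107). So every y has a preimage.
So h is bijective.
Since h is bijective, we compute h⁻¹(39): solve 54x + 76 ≡ 39 (mod 107), i.e. 54x ≡ 70 (mod 107).
Multiplying by 54⁻¹ = 2 gives x ≡ 2·70 = 140 = 1·107 + 33 ≡ 33 (mod 107).
Check: h(33) = 54·33 + 76 = 1858 = 17·107 + 39 ≡ 39 (mod 107).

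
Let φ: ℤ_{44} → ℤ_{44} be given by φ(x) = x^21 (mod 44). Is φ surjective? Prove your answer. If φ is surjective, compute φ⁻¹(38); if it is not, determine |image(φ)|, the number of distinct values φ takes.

33

φ(0) = 0^21 = 0.
φ(22): Repeated squaring mod 44: 22^1 ≡ 22, 22^2 ≡ 22² = 484 ≡ 0, 22^4 ≡ 0² = 0, 22^8 ≡ 0² = 0, 22^16 ≡ 0² = 0. Since 21 = 16 + 4 + 1, 22^21 ≡ 0·0·22: 0·0 = 0, then 0·22 = 0. So 22^21 ≡ 0 (mod 44).
So φ(0) = φ(22) = 0 while 0 ≠ 22, so φ is not injective.
A non-injective map from the 44-element set ℤ_{44} to itself takes at most 43 distinct values, so it cannot be surjective. So φ is not surjective.
Since φ is not surjective, we determine |image(φ)|. Computing x^21 mod 44 for each x (by repeated squaring, reducing mod 44 at every step), the values φ(0), φ(1), …, φ(43) are: 0, 1, 24, 3, 4, 5, 28, 7, 8, 9, 32, 11, 12, 13, 36, 15, 16, 17, 40, 19, 20, 21, 0, 23, 24, 25, 4, 27, 28, 29, 8, 31, 32, 33, 12, 35, 36, 37, 16, 39, 40, 41, 20, 43.
The distinct values are {0, 1, 3, 4, 5, 7, 8, 9, 11, 12, 13, 15, 16, 17, 19, 20, 21, 23, 24, 25, 27, 28, 29, 31, 32, 33, 35, 36, 37, 39, 40, 41, 43}; there are 33 of them.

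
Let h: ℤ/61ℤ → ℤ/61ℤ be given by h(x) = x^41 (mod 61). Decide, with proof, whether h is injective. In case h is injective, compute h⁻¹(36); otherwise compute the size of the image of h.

45

Since 61 is prime, the nonzero elements of ℤ/61ℤ form a cyclic group of order 60.
As gcd(41, 60) = 1, raising to the 41st power is a bijection on this group: if x_1^41 ≡ x_2^41 then (x_1x_2^{−1})^41 = 1, and the only element of order dividing gcd(41, 60) = 1 is 1, so x_1 = x_2.
With h(0) = 0 this makes h injective on all of ℤ/61ℤ, hence bijective (finite equal-size domain and codomain). In particular h is injective.
Since h is injective, we find the preimage of 36. The inverse of x ↦ x^41 on (ℤ/61ℤ)^× is x ↦ x^41, because 41·41 = 1681 = 28·60 + 1 ≡ 1 (mod 60) and x^{60} = 1 for x ≠ 0 (Fermat). So h⁻¹(36) = 36^41 mod 61.
Repeated squaring mod 61: 36^1 ≡ 36, 36^2 ≡ 36² = 1296 ≡ 15, 36^4 ≡ 15² = 225 ≡ 42, 36^8 ≡ 42² = 1764 ≡ 56, 36^16 ≡ 56² = 3136 ≡ 25, 36^32 ≡ 25² = 625 ≡ 15. Since 41 = 32 + 8 + 1, 36^41 ≡ 15·56·36: 15·56 = 840 ≡ 47, then 47·36 = 1692 ≡ 45. So 36^41 ≡ 45 (mod 61).
Hence h⁻¹(36) = 45.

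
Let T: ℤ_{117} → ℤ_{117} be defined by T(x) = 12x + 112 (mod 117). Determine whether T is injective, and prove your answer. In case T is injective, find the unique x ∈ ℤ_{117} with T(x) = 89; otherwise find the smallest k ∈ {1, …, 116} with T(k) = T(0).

39

We have gcd(12, 117) = 3 > 1. Taking u = 0 and v = 39: T(0) = 112 and T(39) = 12·39 + 112 = 580 ≡ 112 (mod 117).
So T(0) = T(39) while 0 ≠ 39, therefore T is not injective.
Since T is not injective, we find the least positive k with T(k) = T(0): this means 12k ≡ 0 (mod 117), i.e. 117 ∣ 12k. Since gcd(12, 117) = 3, dividing through by 3 this holds exactly when 39 ∣ 4k, and as gcd(4, 39) = 1, exactly when 39 ∣ k.
The smallest positive such k is 39.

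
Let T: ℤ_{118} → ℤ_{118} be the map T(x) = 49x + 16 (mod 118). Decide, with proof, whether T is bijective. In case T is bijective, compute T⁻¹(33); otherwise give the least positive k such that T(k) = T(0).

By definition, T is injective if T(x_1) = T(x_2) implies x_1 = x_2.
If T(x_1) = T(x_2), then 49x_1 ≡ 49x_2 (mod 118). Because gcd(49, 118) = 1, we may cancel 49 to get x_1 ≡ x_2 (mod 118).
We now compute 49⁻¹ mod 118 explicitly. Euclid's algorithm: 118 = 2·49 + 20, 49 = 2·20 + 9, 20 = 2·9 + 2, 9 = 4·2 + 1; back-substituting gives 1 = 53·49 − 22·118, so 49⁻¹ ≡ 53 (mod 118).
For any y ∈ ℤ_{118}, x = 53(y − 16) mod 118 satisfies T(x) = 49·53(y − 16) + 16 ≡ y (since 49·53 ≡ 1 mod 118). So every y has a preimage.
Therefore T is bijective.
Since T is bijective, we compute T⁻¹(33): solve 49x + 16 ≡ 33 (mod 118), i.e. 49x ≡ 17 (mod 118).
Multiplying by 49⁻¹ = 53 gives x ≡ 53·17 = 901 = 7·118 + 75 ≡ 75 (mod 118).
Check: T(75) = 49·75 + 16 = 3691 = 31·118 + 33 ≡ 33 (mod 118).

75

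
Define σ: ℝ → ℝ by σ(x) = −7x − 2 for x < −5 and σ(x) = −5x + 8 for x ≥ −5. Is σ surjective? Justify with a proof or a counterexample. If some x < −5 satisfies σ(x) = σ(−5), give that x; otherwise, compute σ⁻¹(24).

-16/5

Both pieces are strictly decreasing (slopes −7 and −5), so each is injective on its own interval.
The left piece maps (−∞, −5) onto (33, ∞); the right piece maps [−5, ∞) onto (−∞, 33].
These images together cover ℝ, so σ is surjective.
Because the two images are disjoint, no x < −5 has σ(x) = σ(−5), so we compute σ⁻¹(24): 24 lies in (−∞, 33], so solve −5x + 8 = 24: x = (24 − 8)/(−5) = −16/5.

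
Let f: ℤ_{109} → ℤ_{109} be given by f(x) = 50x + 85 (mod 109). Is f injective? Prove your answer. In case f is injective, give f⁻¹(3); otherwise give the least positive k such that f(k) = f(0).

If f(a) = f(b), then 50a ≡ 50b (mod 109). Because gcd(50, 109) = 1, we may cancel 50 to get a ≡ b (mod 109).
Therefore f is injective.
We now compute 50⁻¹ mod 109 explicitly. Euclid's algorithm: 109 = 2·50 + 9, 50 = 5·9 + 5, 9 = 1·5 + 4, 5 = 1·4 + 1; back-substituting gives 1 = 24·50 − 11·109, so 50⁻¹ ≡ 24 (mod 109).
Since f is injective, we compute f⁻¹(3): solve 50x + 85 ≡ 3 (mod 109), i.e. 50x ≡ 27 (mod 109).
Multiplying by 50⁻¹ = 24 gives x ≡ 24·27 = 648 = 5·109 + 103 ≡ 103 (mod 109).
Check: f(103) = 50·103 + 85 = 5235 = 48·109 + 3 ≡ 3 (mod 109).

103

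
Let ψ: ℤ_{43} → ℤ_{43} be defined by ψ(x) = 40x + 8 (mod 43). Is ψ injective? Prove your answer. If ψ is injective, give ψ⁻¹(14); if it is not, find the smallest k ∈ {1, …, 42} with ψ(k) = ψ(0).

Recall: ψ is injective when ψ(u) = ψ(v) forces u = v.
Suppose ψ(u) = ψ(v) in ℤ_{43}. Then 40u + 8 ≡ 40v + 8 (mod 43), therefore 40(u − v) ≡ 0 (mod 43).
Since gcd(40, 43) = 1, 40 is invertible modulo 43, thus u − v ≡ 0 (mod 43), i.e. u = v.
Therefore ψ is injective.
We now compute 40⁻¹ mod 43 explicitly. Euclid's algorithm: 43 = 1·40 + 3, 40 = 13·3 + 1; back-substituting gives 1 = 14·40 − 13·43, so 40⁻¹ ≡ 14 (mod 43).
Since ψ is injective, we find ψ⁻¹(14): we need 40x ≡ 14 − 8 ≡ 6 (mod 43). Using 40⁻¹ = 14: x ≡ 14·6 = 84 = 1·43 + 41, so x = 41.
Check: ψ(41) = 40·41 + 8 = 1648 = 38·43 + 14 ≡ 14 (mod 43).

41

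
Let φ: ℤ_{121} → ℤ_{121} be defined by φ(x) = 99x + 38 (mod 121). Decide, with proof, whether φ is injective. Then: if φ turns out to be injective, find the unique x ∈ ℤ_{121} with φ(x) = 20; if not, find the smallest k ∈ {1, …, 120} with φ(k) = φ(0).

11

Recall that φ is injective when φ(u) = φ(v) forces u = v.
We have gcd(99, 121) = 11 > 1. Taking u = 0 and v = 11: φ(0) = 38 and φ(11) = 99·11 + 38 = 1127 ≡ 38 (mod 121).
So φ(0) = φ(11) while 0 ≠ 11, therefore φ is not injective.
Since φ is not injective, we find the least positive k with φ(k) = φ(0): this means 99k ≡ 0 (mod 121), i.e. 121 ∣ 99k. Since gcd(99, 121) = 11, dividing through by 11 this holds exactly when 11 ∣ 9k, and as gcd(9, 11) = 1, exactly when 11 ∣ k.
The smallest positive such k is 11.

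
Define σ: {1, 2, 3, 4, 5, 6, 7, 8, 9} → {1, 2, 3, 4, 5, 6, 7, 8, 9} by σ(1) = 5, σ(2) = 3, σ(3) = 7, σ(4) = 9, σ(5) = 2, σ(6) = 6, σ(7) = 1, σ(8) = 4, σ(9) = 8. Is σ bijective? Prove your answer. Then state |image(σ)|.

9

The values 5, 3, 7, 9, 2, 6, 1, 4, 8 are a permutation of {1, 2, 3, 4, 5, 6, 7, 8, 9}: each element appears exactly once.
So σ is injective and surjective, hence bijective.
The image of σ is {1, 2, 3, 4, 5, 6, 7, 8, 9}, which has 9 elements.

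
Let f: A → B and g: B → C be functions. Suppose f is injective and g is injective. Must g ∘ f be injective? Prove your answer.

Suppose (g ∘ f)(x_1) = (g ∘ f)(x_2), i.e. g(f(x_1)) = g(f(x_2)).
Since g is injective, f(x_1) = f(x_2). Since f is injective, x_1 = x_2. Therefore g ∘ f is injective.

injective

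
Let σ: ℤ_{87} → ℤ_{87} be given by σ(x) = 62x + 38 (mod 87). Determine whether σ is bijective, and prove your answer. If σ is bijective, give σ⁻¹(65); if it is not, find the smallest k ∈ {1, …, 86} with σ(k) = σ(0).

By definition, σ is injective when σ(a) = σ(b) forces a = b.
Suppose σ(a) = σ(b) in ℤ_{87}. Then 62a + 38 ≡ 62b + 38 (mod 87), thus 62(a − b) ≡ 0 (mod 87).
Since gcd(62, 87) = 1, 62 is invertible modulo 87, thus a − b ≡ 0 (mod 87), i.e. a = b.
We now compute 62⁻¹ mod 87 explicitly. Euclid's algorithm: 87 = 1·62 + 25, 62 = 2·25 + 12, 25 = 2·12 + 1; back-substituting gives 1 = 80·62 − 57·87, so 62⁻¹ ≡ 80 (mod 87).
For any y ∈ ℤ_{87}, x = 80(y − 38) mod 87 satisfies σ(x) = 62·80(y − 38) + 38 ≡ y (since 62·80 ≡ 1 mod 87). So every y has a preimage.
Hence σ is bijective.
Since σ is bijective, we find σ⁻¹(65): we need 62x ≡ 65 − 38 ≡ 27 (mod 87). Using 62⁻¹ = 80: x ≡ 80·27 = 2160 = 24·87 + 72, so x = 72.
Check: σ(72) = 62·72 + 38 = 4502 = 51·87 + 65 ≡ 65 (mod 87).

72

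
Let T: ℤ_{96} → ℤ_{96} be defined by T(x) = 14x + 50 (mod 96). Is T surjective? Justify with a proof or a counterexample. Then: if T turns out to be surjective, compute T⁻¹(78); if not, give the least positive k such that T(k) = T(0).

48

Recall that T is surjective if every y in the codomain equals T(x) for some x in the domain.
Since gcd(14, 96) = 2, we have 14x ≡ 0 (mod 2) for all x, so T(x) ≡ 0 (mod 2).
But 1 ≢ 0 (mod 2), so 1 ∈ ℤ_{96} has no preimage. So T is not surjective.
Since T is not surjective, we find the least positive k with T(k) = T(0): this means 14k ≡ 0 (mod 96), i.e. 96 ∣ 14k. Since gcd(14, 96) = 2, dividing through by 2 this holds exactly when 48 ∣ 7k, and as gcd(7, 48) = 1, exactly when 48 ∣ k.
The smallest positive such k is 48.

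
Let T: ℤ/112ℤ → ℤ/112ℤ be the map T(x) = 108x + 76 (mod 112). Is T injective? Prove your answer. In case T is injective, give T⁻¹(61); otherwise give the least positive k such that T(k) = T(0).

We have gcd(108, 112) = 4 > 1. Taking u = 0 and v = 28: T(0) = 76 and T(28) = 108·28 + 76 = 3100 ≡ 76 (mod 112).
So T(0) = T(28) while 0 ≠ 28, so T is not injective.
Since T is not injective, we find the least positive k with T(k) = T(0): this means 108k ≡ 0 (mod 112), i.e. 112 ∣ 108k. Since gcd(108, 112) = 4, dividing through by 4 this holds exactly when 28 ∣ 27k, and as gcd(27, 28) = 1, exactly when 28 ∣ k.
The smallest positive such k is 28.

28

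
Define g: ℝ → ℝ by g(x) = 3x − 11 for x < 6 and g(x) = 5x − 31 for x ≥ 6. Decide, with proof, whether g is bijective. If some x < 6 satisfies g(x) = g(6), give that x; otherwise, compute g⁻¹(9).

Both pieces are strictly increasing (slopes 3 and 5), so each is injective on its own interval.
The left piece maps (−∞, 6) onto (−∞, 7); the right piece maps [6, ∞) onto [−1, ∞).
These images overlap. In particular g(6) = −1 (right piece), and solving 3x − 11 = −1 on the left piece gives x = 10/3 < 6.
So g(10/3) = g(6) with 10/3 ≠ 6, and g is not injective, hence not bijective. This x = 10/3 is the requested value below 6.

10/3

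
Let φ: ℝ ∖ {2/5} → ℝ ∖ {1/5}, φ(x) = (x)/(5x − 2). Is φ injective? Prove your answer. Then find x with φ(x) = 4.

8/19

Suppose φ(a) = φ(b). Cross-multiplying: (a)(5b − 2) = (b)(5a − 2).
Expanding both sides and cancelling the symmetric terms leaves −2·(a − b) = 0. Since −2 ≠ 0, a = b. So φ is injective.
Solving φ(x) = 4: cross-multiplying gives x = 4(5x − 2), which rearranges to −19x = −8, so x = 8/19.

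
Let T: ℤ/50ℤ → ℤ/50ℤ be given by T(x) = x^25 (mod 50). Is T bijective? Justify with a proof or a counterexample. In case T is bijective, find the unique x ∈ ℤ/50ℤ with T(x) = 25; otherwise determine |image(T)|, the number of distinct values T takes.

10

T(0) = 0^25 = 0.
T(10): Repeated squaring mod 50: 10^1 ≡ 10, 10^2 ≡ 10² = 100 ≡ 0, 10^4 ≡ 0² = 0, 10^8 ≡ 0² = 0, 10^16 ≡ 0² = 0. Since 25 = 16 + 8 + 1, 10^25 ≡ 0·0·10: 0·0 = 0, then 0·10 = 0. So 10^25 ≡ 0 (mod 50).
So T(0) = T(10) = 0 while 0 ≠ 10, hence T is not injective, hence not bijective.
Since T is not bijective, we determine |image(T)|. Computing x^25 mod 50 for each x (by repeated squaring, reducing mod 50 at every step), the values T(0), T(1), …, T(49) are: 0, 1, 32, 43, 24, 25, 26, 7, 18, 49, 0, 1, 32, 43, 24, 25, 26, 7, 18, 49, 0, 1, 32, 43, 24, 25, 26, 7, 18, 49, 0, 1, 32, 43, 24, 25, 26, 7, 18, 49, 0, 1, 32, 43, 24, 25, 26, 7, 18, 49.
The distinct values are {0, 1, 7, 18, 24, 25, 26, 32, 43, 49}; there are 10 of them.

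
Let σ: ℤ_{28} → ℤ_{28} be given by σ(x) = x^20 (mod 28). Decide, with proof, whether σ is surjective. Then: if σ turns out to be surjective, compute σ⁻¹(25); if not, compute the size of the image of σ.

σ(6): Repeated squaring mod 28: 6^1 ≡ 6, 6^2 ≡ 6² = 36 ≡ 8, 6^4 ≡ 8² = 64 ≡ 8, 6^8 ≡ 8² = 64 ≡ 8, 6^16 ≡ 8² = 64 ≡ 8. Since 20 = 16 + 4, 6^20 ≡ 8·8: 8·8 = 64 ≡ 8. So 6^20 ≡ 8 (mod 28).
σ(8): Repeated squaring mod 28: 8^1 ≡ 8, 8^2 ≡ 8² = 64 ≡ 8, 8^4 ≡ 8² = 64 ≡ 8, 8^8 ≡ 8² = 64 ≡ 8, 8^16 ≡ 8² = 64 ≡ 8. Since 20 = 16 + 4, 8^20 ≡ 8·8: 8·8 = 64 ≡ 8. So 8^20 ≡ 8 (mod 28).
So σ(6) = σ(8) = 8 while 6 ≠ 8, thus σ is not injective.
A non-injective map from the 28-element set ℤ_{28} to itself takes at most 27 distinct values, so it cannot be surjective. So σ is not surjective.
Since σ is not surjective, we determine |image(σ)|. Computing x^20 mod 28 for each x (by repeated squaring, reducing mod 28 at every step), the values σ(0), σ(1), …, σ(27) are: 0, 1, 4, 9, 16, 25, 8, 21, 8, 25, 16, 9, 4, 1, 0, 1, 4, 9, 16, 25, 8, 21, 8, 25, 16, 9, 4, 1.
The distinct values are {0, 1, 4, 8, 9, 16, 21, 25}; there are 8 of them.

8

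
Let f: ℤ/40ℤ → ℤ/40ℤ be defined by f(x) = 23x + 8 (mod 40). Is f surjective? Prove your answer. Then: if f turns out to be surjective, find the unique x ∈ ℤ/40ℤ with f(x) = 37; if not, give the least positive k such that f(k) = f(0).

Since gcd(23, 40) = 1, 23 is invertible modulo 40. Euclid's algorithm: 40 = 1·23 + 17, 23 = 1·17 + 6, 17 = 2·6 + 5, 6 = 1·5 + 1; back-substituting gives 1 = 7·23 − 4·40, so 23⁻¹ ≡ 7 (mod 40).
For any y ∈ ℤ/40ℤ, x = 7(y − 8) mod 40 satisfies f(x) = 23·7(y − 8) + 8 ≡ y (since 23·7 ≡ 1 mod 40). So every y has a preimage.
Thus f is surjective.
Since f is surjective, we compute f⁻¹(37): solve 23x + 8 ≡ 37 (mod 40), i.e. 23x ≡ 29 (mod 40).
Multiplying by 23⁻¹ = 7 gives x ≡ 7·29 = 203 = 5·40 + 3 ≡ 3 (mod 40).
Check: f(3) = 23·3 + 8 = 77 = 1·40 + 37 ≡ 37 (mod 40).

3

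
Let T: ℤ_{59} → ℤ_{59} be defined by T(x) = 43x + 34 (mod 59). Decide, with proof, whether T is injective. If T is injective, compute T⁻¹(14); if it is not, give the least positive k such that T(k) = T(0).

16

Suppose T(s) = T(t) in ℤ_{59}. Then 43s + 34 ≡ 43t + 34 (mod 59), therefore 43(s − t) ≡ 0 (mod 59).
Since gcd(43, 59) = 1, 43 is invertible modulo 59, therefore s − t ≡ 0 (mod 59), i.e. s = t.
Thus T is injective.
We now compute 43⁻¹ mod 59 explicitly. Euclid's algorithm: 59 = 1·43 + 16, 43 = 2·16 + 11, 16 = 1·11 + 5, 11 = 2·5 + 1; back-substituting gives 1 = 11·43 − 8·59, so 43⁻¹ ≡ 11 (mod 59).
Since T is injective, we compute T⁻¹(14): solve 43x + 34 ≡ 14 (mod 59), i.e. 43x ≡ 39 (mod 59).
Multiplying by 43⁻¹ = 11 gives x ≡ 11·39 = 429 = 7·59 + 16 ≡ 16 (mod 59).
Check: T(16) = 43·16 + 34 = 722 = 12·59 + 14 ≡ 14 (mod 59).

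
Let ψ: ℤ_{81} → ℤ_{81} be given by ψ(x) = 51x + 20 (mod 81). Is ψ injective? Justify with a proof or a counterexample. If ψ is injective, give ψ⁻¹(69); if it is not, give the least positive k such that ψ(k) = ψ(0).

27

Recall: ψ is injective if ψ(s) = ψ(t) implies s = t.
We have gcd(51, 81) = 3 > 1. Taking s = 0 and t = 27: ψ(0) = 20 and ψ(27) = 51·27 + 20 = 1397 ≡ 20 (mod 81).
So ψ(0) = ψ(27) while 0 ≠ 27, so ψ is not injective.
Since ψ is not injective, we find the least positive k with ψ(k) = ψ(0): this means 51k ≡ 0 (mod 81), i.e. 81 ∣ 51k. Since gcd(51, 81) = 3, dividing through by 3 this holds exactly when 27 ∣ 17k, and as gcd(17, 27) = 1, exactly when 27 ∣ k.
The smallest positive such k is 27.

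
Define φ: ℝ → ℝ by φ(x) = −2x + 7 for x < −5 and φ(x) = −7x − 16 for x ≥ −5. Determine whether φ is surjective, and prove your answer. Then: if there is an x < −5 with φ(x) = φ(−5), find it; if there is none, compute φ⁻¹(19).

-6

Both pieces are strictly decreasing (slopes −2 and −7), so each is injective on its own interval.
The left piece maps (−∞, −5) onto (17, ∞); the right piece maps [−5, ∞) onto (−∞, 19].
The union (17, ∞) ∪ (−∞, 19] covers ℝ, so φ is surjective.
For the follow-up: the images overlap, so an x < −5 with φ(x) = φ(−5) exists. φ(−5) = 19; solving −2x + 7 = 19 for x < −5 gives x = (19 − 7)/(−2) = −6.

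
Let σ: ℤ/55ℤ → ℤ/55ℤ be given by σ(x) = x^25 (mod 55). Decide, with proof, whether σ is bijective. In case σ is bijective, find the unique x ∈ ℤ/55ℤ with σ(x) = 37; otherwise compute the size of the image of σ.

σ(2): Repeated squaring mod 55: 2^1 ≡ 2, 2^2 ≡ 2² = 4, 2^4 ≡ 4² = 16, 2^8 ≡ 16² = 256 ≡ 36, 2^16 ≡ 36² = 1296 ≡ 31. Since 25 = 16 + 8 + 1, 2^25 ≡ 31·36·2: 31·36 = 1116 ≡ 16, then 16·2 = 32. So 2^25 ≡ 32 (mod 55).
σ(7): Repeated squaring mod 55: 7^1 ≡ 7, 7^2 ≡ 7² = 49, 7^4 ≡ 49² = 2401 ≡ 36, 7^8 ≡ 36² = 1296 ≡ 31, 7^16 ≡ 31² = 961 ≡ 26. Since 25 = 16 + 8 + 1, 7^25 ≡ 26·31·7: 26·31 = 806 ≡ 36, then 36·7 = 252 ≡ 32. So 7^25 ≡ 32 (mod 55).
So σ(2) = σ(7) = 32 while 2 ≠ 7, hence σ is not injective, hence not bijective.
Since σ is not bijective, we determine |image(σ)|. Computing x^25 mod 55 for each x (by repeated squaring, reducing mod 55 at every step), the values σ(0), σ(1), …, σ(54) are: 0, 1, 32, 23, 34, 45, 21, 32, 43, 34, 10, 11, 12, 43, 34, 45, 1, 32, 43, 54, 45, 21, 22, 23, 54, 45, 1, 12, 43, 54, 10, 1, 32, 33, 34, 10, 1, 12, 23, 54, 10, 21, 12, 43, 44, 45, 21, 12, 23, 34, 10, 21, 32, 23, 54.
The distinct values are {0, 1, 10, 11, 12, 21, 22, 23, 32, 33, 34, 43, 44, 45, 54}; there are 15 of them.

15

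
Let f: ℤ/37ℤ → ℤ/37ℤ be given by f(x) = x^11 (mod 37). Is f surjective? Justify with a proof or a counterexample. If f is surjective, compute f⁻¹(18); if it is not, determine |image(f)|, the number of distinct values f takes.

22

Since 37 is prime, the nonzero elements of ℤ/37ℤ form a cyclic group of order 36.
As gcd(11, 36) = 1, raising to the 11th power is a bijection on this group: if u^11 ≡ v^11 then (uv^{−1})^11 = 1, and the only element of order dividing gcd(11, 36) = 1 is 1, so u = v.
With f(0) = 0 this makes f injective on all of ℤ/37ℤ, hence bijective (finite equal-size domain and codomain). In particular f is surjective.
Since f is surjective, we find the preimage of 18. The inverse of x ↦ x^11 on (ℤ/37ℤ)^× is x ↦ x^23, because 11·23 = 253 = 7·36 + 1 ≡ 1 (mod 36) and x^{36} = 1 for x ≠ 0 (Fermat). So f⁻¹(18) = 18^23 mod 37.
Repeated squaring mod 37: 18^1 ≡ 18, 18^2 ≡ 18² = 324 ≡ 28, 18^4 ≡ 28² = 784 ≡ 7, 18^8 ≡ 7² = 49 ≡ 12, 18^16 ≡ 12² = 144 ≡ 33. Since 23 = 16 + 4 + 2 + 1, 18^23 ≡ 33·7·28·18: 33·7 = 231 ≡ 9, then 9·28 = 252 ≡ 30, then 30·18 = 540 ≡ 22. So 18^23 ≡ 22 (mod 37).
Hence f⁻¹(18) = 22.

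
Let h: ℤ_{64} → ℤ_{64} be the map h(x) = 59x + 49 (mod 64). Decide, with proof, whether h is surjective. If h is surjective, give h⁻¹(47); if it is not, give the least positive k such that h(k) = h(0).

Since gcd(59, 64) = 1, 59 is invertible modulo 64. Euclid's algorithm: 64 = 1·59 + 5, 59 = 11·5 + 4, 5 = 1·4 + 1; back-substituting gives 1 = 51·59 − 47·64, so 59⁻¹ ≡ 51 (mod 64).
Then y ↦ 51(y − 49) is a two-sided inverse to h, so every y ∈ ℤ_{64} has a preimage.
Therefore h is surjective.
Since h is surjective, we compute h⁻¹(47): solve 59x + 49 ≡ 47 (mod 64), i.e. 59x ≡ 62 (mod 64).
Multiplying by 59⁻¹ = 51 gives x ≡ 51·62 = 3162 = 49·64 + 26 ≡ 26 (mod 64).
Check: h(26) = 59·26 + 49 = 1583 = 24·64 + 47 ≡ 47 (mod 64).

26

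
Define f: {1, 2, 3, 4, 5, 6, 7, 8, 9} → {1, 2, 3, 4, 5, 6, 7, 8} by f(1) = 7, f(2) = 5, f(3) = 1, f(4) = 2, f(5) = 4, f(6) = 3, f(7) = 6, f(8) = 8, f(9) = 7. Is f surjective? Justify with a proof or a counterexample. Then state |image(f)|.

8

Every element of the codomain has a preimage: 1 = f(3), 2 = f(4), 3 = f(6), 4 = f(5), 5 = f(2), 6 = f(7), 7 = f(1), 8 = f(8).
Hence f is surjective.
The image of f is {1, 2, 3, 4, 5, 6, 7, 8}, which has 8 elements.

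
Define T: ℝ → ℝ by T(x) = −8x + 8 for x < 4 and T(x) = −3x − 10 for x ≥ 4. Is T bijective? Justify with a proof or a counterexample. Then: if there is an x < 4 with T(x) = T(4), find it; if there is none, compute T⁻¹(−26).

Both pieces are strictly decreasing (slopes −8 and −3), so each is injective on its own interval.
The left piece maps (−∞, 4) onto (−24, ∞); the right piece maps [4, ∞) onto (−∞, −22].
These images overlap. In particular T(4) = −22 (right piece), and solving −8x + 8 = −22 on the left piece gives x = 15/4 < 4.
So T(15/4) = T(4) with 15/4 ≠ 4, and T is not injective, hence not bijective. This x = 15/4 is the requested value below 4.

15/4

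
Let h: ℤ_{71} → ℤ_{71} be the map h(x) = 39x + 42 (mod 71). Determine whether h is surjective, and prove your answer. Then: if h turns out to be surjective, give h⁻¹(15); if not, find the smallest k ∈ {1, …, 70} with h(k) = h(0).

43

Since gcd(39, 71) = 1, 39 is invertible modulo 71. Euclid's algorithm: 71 = 1·39 + 32, 39 = 1·32 + 7, 32 = 4·7 + 4, 7 = 1·4 + 3, 4 = 1·3 + 1; back-substituting gives 1 = 51·39 − 28·71, so 39⁻¹ ≡ 51 (mod 71).
For any y ∈ ℤ_{71}, x = 51(y − 42) mod 71 satisfies h(x) = 39·51(y − 42) + 42 ≡ y (since 39·51 ≡ 1 mod 71). So every y has a preimage.
Therefore h is surjective.
Since h is surjective, we compute h⁻¹(15): solve 39x + 42 ≡ 15 (mod 71), i.e. 39x ≡ 44 (mod 71).
Multiplying by 39⁻¹ = 51 gives x ≡ 51·44 = 2244 = 31·71 + 43 ≡ 43 (mod 71).
Check: h(43) = 39·43 + 42 = 1719 = 24·71 + 15 ≡ 15 (mod 71).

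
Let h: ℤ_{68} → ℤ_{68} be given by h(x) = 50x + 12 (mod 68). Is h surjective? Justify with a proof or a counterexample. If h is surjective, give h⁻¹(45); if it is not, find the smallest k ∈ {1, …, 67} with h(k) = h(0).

Since gcd(50, 68) = 2, we have 50x ≡ 0 (mod 2) for all x, so h(x) ≡ 0 (mod 2).
But 1 ≢ 0 (mod 2), so 1 ∈ ℤ_{68} has no preimage. Therefore h is not surjective.
Since h is not surjective, we find the least positive k with h(k) = h(0): this means 50k ≡ 0 (mod 68), i.e. 68 ∣ 50k. Since gcd(50, 68) = 2, dividing through by 2 this holds exactly when 34 ∣ 25k, and as gcd(25, 34) = 1, exactly when 34 ∣ k.
The smallest positive such k is 34.

34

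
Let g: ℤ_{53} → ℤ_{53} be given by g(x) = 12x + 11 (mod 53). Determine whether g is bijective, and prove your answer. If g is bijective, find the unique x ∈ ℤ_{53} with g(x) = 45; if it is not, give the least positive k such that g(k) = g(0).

47

Suppose g(a) = g(b) in ℤ_{53}. Then 12a + 11 ≡ 12b + 11 (mod 53), thus 12(a − b) ≡ 0 (mod 53).
Since gcd(12, 53) = 1, 12 is invertible modulo 53, so a − b ≡ 0 (mod 53), i.e. a = b.
We now compute 12⁻¹ mod 53 explicitly. Euclid's algorithm: 53 = 4·12 + 5, 12 = 2·5 + 2, 5 = 2·2 + 1; back-substituting gives 1 = 31·12 − 7·53, so 12⁻¹ ≡ 31 (mod 53).
For any y ∈ ℤ_{53}, x = 31(y − 11) mod 53 satisfies g(x) = 12·31(y − 11) + 11 ≡ y (since 12·31 ≡ 1 mod 53). So every y has a preimage.
Thus g is bijective.
Since g is bijective, we compute g⁻¹(45): solve 12x + 11 ≡ 45 (mod 53), i.e. 12x ≡ 34 (mod 53).
Multiplying by 12⁻¹ = 31 gives x ≡ 31·34 = 1054 = 19·53 + 47 ≡ 47 (mod 53).
Check: g(47) = 12·47 + 11 = 575 = 10·53 + 45 ≡ 45 (mod 53).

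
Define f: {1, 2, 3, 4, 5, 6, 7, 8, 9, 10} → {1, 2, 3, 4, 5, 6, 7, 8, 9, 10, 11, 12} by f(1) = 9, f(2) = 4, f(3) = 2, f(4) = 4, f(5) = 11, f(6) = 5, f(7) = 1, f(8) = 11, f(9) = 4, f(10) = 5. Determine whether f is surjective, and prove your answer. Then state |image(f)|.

No element maps to 3, so f is not surjective.
The image of f is {1, 2, 4, 5, 9, 11}, which has 6 elements.

6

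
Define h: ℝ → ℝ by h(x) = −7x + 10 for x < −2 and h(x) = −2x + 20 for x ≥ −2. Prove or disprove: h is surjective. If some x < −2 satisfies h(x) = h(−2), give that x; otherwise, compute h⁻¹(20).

0

Both pieces are strictly decreasing (slopes −7 and −2), so each is injective on its own interval.
The left piece maps (−∞, −2) onto (24, ∞); the right piece maps [−2, ∞) onto (−∞, 24].
These images together cover ℝ, so h is surjective.
Because the two images are disjoint, no x < −2 has h(x) = h(−2), so we compute h⁻¹(20): 20 lies in (−∞, 24], so solve −2x + 20 = 20: x = (20 − 20)/(−2) = 0.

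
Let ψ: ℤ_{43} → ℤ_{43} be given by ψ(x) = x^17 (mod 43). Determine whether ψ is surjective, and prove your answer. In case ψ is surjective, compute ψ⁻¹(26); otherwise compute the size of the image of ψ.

3

Since 43 is prime, the nonzero elements of ℤ_{43} form a cyclic group of order 42.
As gcd(17, 42) = 1, raising to the 17th power is a bijection on this group: if x_1^17 ≡ x_2^17 then (x_1x_2^{−1})^17 = 1, and the only element of order dividing gcd(17, 42) = 1 is 1, so x_1 = x_2.
With ψ(0) = 0 this makes ψ injective on all of ℤ_{43}, hence bijective (finite equal-size domain and codomain). In particular ψ is surjective.
Since ψ is surjective, we find the preimage of 26. The inverse of x ↦ x^17 on (ℤ_{43})^× is x ↦ x^5, because 17·5 = 85 = 2·42 + 1 ≡ 1 (mod 42) and x^{42} = 1 for x ≠ 0 (Fermat). So ψ⁻¹(26) = 26^5 mod 43.
Repeated squaring mod 43: 26^1 ≡ 26, 26^2 ≡ 26² = 676 ≡ 31, 26^4 ≡ 31² = 961 ≡ 15. Since 5 = 4 + 1, 26^5 ≡ 15·26: 15·26 = 390 ≡ 3. So 26^5 ≡ 3 (mod 43).
Hence ψ⁻¹(26) = 3.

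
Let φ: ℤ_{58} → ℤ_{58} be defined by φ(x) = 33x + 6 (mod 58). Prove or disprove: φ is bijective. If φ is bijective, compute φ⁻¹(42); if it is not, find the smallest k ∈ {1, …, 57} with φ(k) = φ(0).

38

If φ(u) = φ(v), then 33u ≡ 33v (mod 58). Because gcd(33, 58) = 1, we may cancel 33 to get u ≡ v (mod 58).
We now compute 33⁻¹ mod 58 explicitly. Euclid's algorithm: 58 = 1·33 + 25, 33 = 1·25 + 8, 25 = 3·8 + 1; back-substituting gives 1 = 51·33 − 29·58, so 33⁻¹ ≡ 51 (mod 58).
For any y ∈ ℤ_{58}, x = 51(y − 6) mod 58 satisfies φ(x) = 33·51(y − 6) + 6 ≡ y (since 33·51 ≡ 1 mod 58). So every y has a preimage.
Therefore φ is bijective.
Since φ is bijective, we find φ⁻¹(42): we need 33x ≡ 42 − 6 ≡ 36 (mod 58). Using 33⁻¹ = 51: x ≡ 51·36 = 1836 = 31·58 + 38, so x = 38.
Check: φ(38) = 33·38 + 6 = 1260 = 21·58 + 42 ≡ 42 (mod 58).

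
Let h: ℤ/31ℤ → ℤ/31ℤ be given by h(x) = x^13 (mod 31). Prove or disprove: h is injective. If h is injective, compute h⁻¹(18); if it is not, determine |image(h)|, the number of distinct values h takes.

Since 31 is prime, the nonzero elements of ℤ/31ℤ form a cyclic group of order 30.
As gcd(13, 30) = 1, raising to the 13th power is a bijection on this group: if s^13 ≡ t^13 then (st^{−1})^13 = 1, and the only element of order dividing gcd(13, 30) = 1 is 1, so s = t.
With h(0) = 0 this makes h injective on all of ℤ/31ℤ, hence bijective (finite equal-size domain and codomain). In particular h is injective.
Since h is injective, we find the preimage of 18. The inverse of x ↦ x^13 on (ℤ/31ℤ)^× is x ↦ x^7, because 13·7 = 91 = 3·30 + 1 ≡ 1 (mod 30) and x^{30} = 1 for x ≠ 0 (Fermat). So h⁻¹(18) = 18^7 mod 31.
Repeated squaring mod 31: 18^1 ≡ 18, 18^2 ≡ 18² = 324 ≡ 14, 18^4 ≡ 14² = 196 ≡ 10. Since 7 = 4 + 2 + 1, 18^7 ≡ 10·14·18: 10·14 = 140 ≡ 16, then 16·18 = 288 ≡ 9. So 18^7 ≡ 9 (mod 31).
Hence h⁻¹(18) = 9.

9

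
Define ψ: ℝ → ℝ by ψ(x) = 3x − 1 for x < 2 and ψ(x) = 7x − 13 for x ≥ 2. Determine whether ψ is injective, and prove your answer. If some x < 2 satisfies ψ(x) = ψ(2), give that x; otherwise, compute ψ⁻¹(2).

2/3

Both pieces are strictly increasing (slopes 3 and 7), so each is injective on its own interval.
The left piece maps (−∞, 2) onto (−∞, 5); the right piece maps [2, ∞) onto [1, ∞).
These images overlap. In particular ψ(2) = 1 (right piece), and solving 3x − 1 = 1 on the left piece gives x = 2/3 < 2.
So ψ(2/3) = ψ(2) with 2/3 ≠ 2, and ψ is not injective. This x = 2/3 is the requested value below 2.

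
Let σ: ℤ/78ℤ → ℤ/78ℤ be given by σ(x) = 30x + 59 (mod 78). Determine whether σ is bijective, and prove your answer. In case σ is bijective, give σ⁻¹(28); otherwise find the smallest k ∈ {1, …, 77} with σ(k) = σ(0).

Recall that injectivity means: for all u, v in the domain, σ(u) = σ(v) implies u = v.
We have gcd(30, 78) = 6 > 1. Taking u = 0 and v = 13: σ(0) = 59 and σ(13) = 30·13 + 59 = 449 ≡ 59 (mod 78).
So σ(0) = σ(13) while 0 ≠ 13, thus σ is not injective, hence not bijective.
Since σ is not bijective, we find the least positive k with σ(k) = σ(0): this means 30k ≡ 0 (mod 78), i.e. 78 ∣ 30k. Since gcd(30, 78) = 6, dividing through by 6 this holds exactly when 13 ∣ 5k, and as gcd(5, 13) = 1, exactly when 13 ∣ k.
The smallest positive such k is 13.

13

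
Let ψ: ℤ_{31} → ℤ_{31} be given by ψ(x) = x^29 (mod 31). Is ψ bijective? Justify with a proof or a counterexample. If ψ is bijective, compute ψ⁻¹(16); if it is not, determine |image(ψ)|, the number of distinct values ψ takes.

Since 31 is prime, the nonzero elements of ℤ_{31} form a cyclic group of order 30.
As gcd(29, 30) = 1, raising to the 29th power is a bijection on this group: if x_1^29 ≡ x_2^29 then (x_1x_2^{−1})^29 = 1, and the only element of order dividing gcd(29, 30) = 1 is 1, so x_1 = x_2.
With ψ(0) = 0 this makes ψ injective on all of ℤ_{31}, hence bijective (finite equal-size domain and codomain). In particular ψ is bijective.
Since ψ is bijective, we find the preimage of 16. The inverse of x ↦ x^29 on (ℤ_{31})^× is x ↦ x^29, because 29·29 = 841 = 28·30 + 1 ≡ 1 (mod 30) and x^{30} = 1 for x ≠ 0 (Fermat). So ψ⁻¹(16) = 16^29 mod 31.
Repeated squaring mod 31: 16^1 ≡ 16, 16^2 ≡ 16² = 256 ≡ 8, 16^4 ≡ 8² = 64 ≡ 2, 16^8 ≡ 2² = 4, 16^16 ≡ 4² = 16. Since 29 = 16 + 8 + 4 + 1, 16^29 ≡ 16·4·2·16: 16·4 = 64 ≡ 2, then 2·2 = 4, then 4·16 = 64 ≡ 2. So 16^29 ≡ 2 (mod 31).
Hence ψ⁻¹(16) = 2.

2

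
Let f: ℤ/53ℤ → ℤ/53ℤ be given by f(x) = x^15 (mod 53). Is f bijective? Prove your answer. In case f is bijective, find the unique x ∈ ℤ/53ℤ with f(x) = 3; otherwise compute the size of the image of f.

Since 53 is prime, the nonzero elements of ℤ/53ℤ form a cyclic group of order 52.
As gcd(15, 52) = 1, raising to the 15th power is a bijection on this group: if x_1^15 ≡ x_2^15 then (x_1x_2^{−1})^15 = 1, and the only element of order dividing gcd(15, 52) = 1 is 1, so x_1 = x_2.
With f(0) = 0 this makes f injective on all of ℤ/53ℤ, hence bijective (finite equal-size domain and codomain). In particular f is bijective.
Since f is bijective, we find the preimage of 3. The inverse of x ↦ x^15 on (ℤ/53ℤ)^× is x ↦ x^7, because 15·7 = 105 = 2·52 + 1 ≡ 1 (mod 52) and x^{52} = 1 for x ≠ 0 (Fermat). So f⁻¹(3) = 3^7 mod 53.
Repeated squaring mod 53: 3^1 ≡ 3, 3^2 ≡ 3² = 9, 3^4 ≡ 9² = 81 ≡ 28. Since 7 = 4 + 2 + 1, 3^7 ≡ 28·9·3: 28·9 = 252 ≡ 40, then 40·3 = 120 ≡ 14. So 3^7 ≡ 14 (mod 53).
Hence f⁻¹(3) = 14.

14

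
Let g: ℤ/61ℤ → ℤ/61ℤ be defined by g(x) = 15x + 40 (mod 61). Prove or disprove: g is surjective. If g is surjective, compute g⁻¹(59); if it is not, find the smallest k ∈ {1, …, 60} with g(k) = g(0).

46

Since gcd(15, 61) = 1, 15 is invertible modulo 61. Euclid's algorithm: 61 = 4·15 + 1; back-substituting gives 1 = 57·15 − 14·61, so 15⁻¹ ≡ 57 (mod 61).
Then y ↦ 57(y − 40) is a two-sided inverse to g, so every y ∈ ℤ/61ℤ has a preimage.
Thus g is surjective.
Since g is surjective, we compute g⁻¹(59): solve 15x + 40 ≡ 59 (mod 61), i.e. 15x ≡ 19 (mod 61).
Multiplying by 15⁻¹ = 57 gives x ≡ 57·19 = 1083 = 17·61 + 46 ≡ 46 (mod 61).
Check: g(46) = 15·46 + 40 = 730 = 11·61 + 59 ≡ 59 (mod 61).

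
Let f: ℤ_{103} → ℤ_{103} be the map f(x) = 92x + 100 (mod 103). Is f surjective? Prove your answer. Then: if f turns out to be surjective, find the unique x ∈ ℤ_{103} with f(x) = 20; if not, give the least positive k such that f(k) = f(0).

26

Since gcd(92, 103) = 1, 92 is invertible modulo 103. Euclid's algorithm: 103 = 1·92 + 11, 92 = 8·11 + 4, 11 = 2·4 + 3, 4 = 1·3 + 1; back-substituting gives 1 = 28·92 − 25·103, so 92⁻¹ ≡ 28 (mod 103).
For any y ∈ ℤ_{103}, x = 28(y − 100) mod 103 satisfies f(x) = 92·28(y − 100) + 100 ≡ y (since 92·28 ≡ 1 mod 103). So every y has a preimage.
Therefore f is surjective.
Since f is surjective, we find f⁻¹(20): we need 92x ≡ 20 − 100 ≡ 23 (mod 103). Using 92⁻¹ = 28: x ≡ 28·23 = 644 = 6·103 + 26, so x = 26.
Check: f(26) = 92·26 + 100 = 2492 = 24·103 + 20 ≡ 20 (mod 103).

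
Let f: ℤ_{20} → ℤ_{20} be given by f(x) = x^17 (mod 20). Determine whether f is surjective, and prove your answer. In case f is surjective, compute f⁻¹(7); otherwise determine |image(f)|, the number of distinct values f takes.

15

f(0) = 0^17 = 0.
f(10): Repeated squaring mod 20: 10^1 ≡ 10, 10^2 ≡ 10² = 100 ≡ 0, 10^4 ≡ 0² = 0, 10^8 ≡ 0² = 0, 10^16 ≡ 0² = 0. Since 17 = 16 + 1, 10^17 ≡ 0·10: 0·10 = 0. So 10^17 ≡ 0 (mod 20).
So f(0) = f(10) = 0 while 0 ≠ 10, therefore f is not injective.
A non-injective map from the 20-element set ℤ_{20} to itself takes at most 19 distinct values, so it cannot be surjective. So f is not surjective.
Since f is not surjective, we determine |image(f)|. Computing x^17 mod 20 for each x (by repeated squaring, reducing mod 20 at every step), the values f(0), f(1), …, f(19) are: 0, 1, 12, 3, 4, 5, 16, 7, 8, 9, 0, 11, 12, 13, 4, 15, 16, 17, 8, 19.
The distinct values are {0, 1, 3, 4, 5, 7, 8, 9, 11, 12, 13, 15, 16, 17, 19}; there are 15 of them.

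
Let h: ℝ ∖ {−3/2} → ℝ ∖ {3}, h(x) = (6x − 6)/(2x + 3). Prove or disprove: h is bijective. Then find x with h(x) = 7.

-27/8

Suppose h(u) = h(v). Cross-multiplying: (6u − 6)(2v + 3) = (6v − 6)(2u + 3).
Expanding both sides and cancelling the symmetric terms leaves 30·(u − v) = 0. Since 30 ≠ 0, u = v. Hence h is injective.
For any y ≠ 3, solving y(2x + 3) = 6x − 6 for x gives a well-defined x ≠ −3/2. So h is surjective.
Therefore h is bijective.
Solving h(x) = 7: cross-multiplying gives 6x − 6 = 7(2x + 3), which rearranges to −8x = 27, so x = −27/8.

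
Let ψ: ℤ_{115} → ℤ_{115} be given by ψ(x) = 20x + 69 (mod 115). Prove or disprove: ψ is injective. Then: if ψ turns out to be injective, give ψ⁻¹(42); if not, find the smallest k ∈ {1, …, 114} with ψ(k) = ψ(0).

23

We have gcd(20, 115) = 5 > 1. Taking u = 0 and v = 23: ψ(0) = 69 and ψ(23) = 20·23 + 69 = 529 ≡ 69 (mod 115).
So ψ(0) = ψ(23) while 0 ≠ 23, thus ψ is not injective.
Since ψ is not injective, we find the least positive k with ψ(k) = ψ(0): this means 20k ≡ 0 (mod 115), i.e. 115 ∣ 20k. Since gcd(20, 115) = 5, dividing through by 5 this holds exactly when 23 ∣ 4k, and as gcd(4, 23) = 1, exactly when 23 ∣ k.
The smallest positive such k is 23.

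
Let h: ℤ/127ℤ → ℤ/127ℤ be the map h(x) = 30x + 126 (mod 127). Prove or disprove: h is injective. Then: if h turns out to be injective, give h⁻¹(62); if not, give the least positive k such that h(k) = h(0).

Suppose h(u) = h(v) in ℤ/127ℤ. Then 30u + 126 ≡ 30v + 126 (mod 127), so 30(u − v) ≡ 0 (mod 127).
Since gcd(30, 127) = 1, 30 is invertible modulo 127, so u − v ≡ 0 (mod 127), i.e. u = v.
Hence h is injective.
We now compute 30⁻¹ mod 127 explicitly. Euclid's algorithm: 127 = 4·30 + 7, 30 = 4·7 + 2, 7 = 3·2 + 1; back-substituting gives 1 = 72·30 − 17·127, so 30⁻¹ ≡ 72 (mod 127).
Since h is injective, we find h⁻¹(62): we need 30x ≡ 62 − 126 ≡ 63 (mod 127). Using 30⁻¹ = 72: x ≡ 72·63 = 4536 = 35·127 + 91, so x = 91.
Check: h(91) = 30·91 + 126 = 2856 = 22·127 + 62 ≡ 62 (mod 127).

91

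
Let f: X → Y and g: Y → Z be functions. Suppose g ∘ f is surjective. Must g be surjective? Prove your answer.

surjective

Let c ∈ Z. Since g ∘ f is surjective, some a ∈ X has g(f(a)) = c. Then b = f(a) ∈ Y satisfies g(b) = c. So g is surjective.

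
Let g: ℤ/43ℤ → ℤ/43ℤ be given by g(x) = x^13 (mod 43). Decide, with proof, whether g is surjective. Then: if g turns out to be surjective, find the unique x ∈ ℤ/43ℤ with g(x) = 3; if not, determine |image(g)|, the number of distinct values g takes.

Since 43 is prime, the nonzero elements of ℤ/43ℤ form a cyclic group of order 42.
As gcd(13, 42) = 1, raising to the 13th power is a bijection on this group: if x_1^13 ≡ x_2^13 then (x_1x_2^{−1})^13 = 1, and the only element of order dividing gcd(13, 42) = 1 is 1, so x_1 = x_2.
With g(0) = 0 this makes g injective on all of ℤ/43ℤ, hence bijective (finite equal-size domain and codomain). In particular g is surjective.
Since g is surjective, we find the preimage of 3. The inverse of x ↦ x^13 on (ℤ/43ℤ)^× is x ↦ x^13, because 13·13 = 169 = 4·42 + 1 ≡ 1 (mod 42) and x^{42} = 1 for x ≠ 0 (Fermat). So g⁻¹(3) = 3^13 mod 43.
Repeated squaring mod 43: 3^1 ≡ 3, 3^2 ≡ 3² = 9, 3^4 ≡ 9² = 81 ≡ 38, 3^8 ≡ 38² = 1444 ≡ 25. Since 13 = 8 + 4 + 1, 3^13 ≡ 25·38·3: 25·38 = 950 ≡ 4, then 4·3 = 12. So 3^13 ≡ 12 (mod 43).
Hence g⁻¹(3) = 12.

12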